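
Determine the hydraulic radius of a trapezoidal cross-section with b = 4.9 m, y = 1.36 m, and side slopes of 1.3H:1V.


For a trapezoidal section with side slope z:
A = (b + z*y)*y = (4.9 + 1.3*1.36)*1.36 = 9.068 m^2.
P = b + 2*y*sqrt(1 + z^2) = 4.9 + 2*1.36*sqrt(1 + 1.3^2) = 9.361 m.
R = A/P = 9.068 / 9.361 = 0.9687 m.

0.9687


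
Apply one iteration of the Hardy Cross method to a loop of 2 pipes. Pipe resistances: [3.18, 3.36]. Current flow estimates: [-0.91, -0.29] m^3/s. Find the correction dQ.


Numerator terms (r*Q*|Q|): 3.18*-0.91*|-0.91| = -2.6334; 3.36*-0.29*|-0.29| = -0.2826.
Sum of numerator = -2.9159.
Denominator terms (r*|Q|): 3.18*|-0.91| = 2.8938; 3.36*|-0.29| = 0.9744.
2 * sum of denominator = 2 * 3.8682 = 7.7364.
dQ = --2.9159 / 7.7364 = 0.3769 m^3/s.

0.3769


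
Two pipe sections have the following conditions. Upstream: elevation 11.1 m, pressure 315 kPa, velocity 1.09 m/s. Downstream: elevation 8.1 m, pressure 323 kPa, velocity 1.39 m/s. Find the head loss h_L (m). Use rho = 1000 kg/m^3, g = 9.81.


Total head at each section: H = z + p/(rho*g) + V^2/(2g).
H1 = 11.1 + 315*1000/(1000*9.81) + 1.09^2/(2*9.81)
   = 11.1 + 32.11 + 0.0606
   = 43.271 m.
H2 = 8.1 + 323*1000/(1000*9.81) + 1.39^2/(2*9.81)
   = 8.1 + 32.926 + 0.0985
   = 41.124 m.
h_L = H1 - H2 = 43.271 - 41.124 = 2.147 m.

2.147


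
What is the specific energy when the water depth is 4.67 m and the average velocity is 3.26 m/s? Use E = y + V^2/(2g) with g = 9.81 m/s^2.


Specific energy E = y + V^2/(2g).
Velocity head = V^2/(2g) = 3.26^2 / (2*9.81) = 10.6276 / 19.62 = 0.5417 m.
E = 4.67 + 0.5417 = 5.2117 m.

5.2117


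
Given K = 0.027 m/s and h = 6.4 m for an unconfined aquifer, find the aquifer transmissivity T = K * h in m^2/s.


Transmissivity is defined as T = K * h.
T = 0.027 * 6.4
  = 0.1728 m^2/s.

0.1728


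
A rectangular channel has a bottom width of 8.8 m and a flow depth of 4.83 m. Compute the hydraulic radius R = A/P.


For a rectangular section:
Flow area A = b * y = 8.8 * 4.83 = 42.5 m^2.
Wetted perimeter P = b + 2y = 8.8 + 2*4.83 = 18.46 m.
Hydraulic radius R = A/P = 42.5 / 18.46 = 2.3025 m.

2.3025


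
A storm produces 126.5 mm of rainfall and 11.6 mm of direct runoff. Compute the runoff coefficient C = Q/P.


The runoff coefficient C = runoff depth / rainfall depth.
C = 11.6 / 126.5
  = 0.0917.

0.0917


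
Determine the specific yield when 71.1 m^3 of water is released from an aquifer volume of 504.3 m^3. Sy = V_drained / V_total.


Specific yield Sy = Volume drained / Total volume.
Sy = 71.1 / 504.3
   = 0.141.

0.141


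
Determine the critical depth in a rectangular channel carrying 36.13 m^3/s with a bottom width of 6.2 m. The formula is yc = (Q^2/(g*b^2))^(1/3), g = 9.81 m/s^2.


Using yc = (Q^2 / (g * b^2))^(1/3):
Q^2 = 36.13^2 = 1305.38.
g * b^2 = 9.81 * 6.2^2 = 9.81 * 38.44 = 377.1.
Q^2 / (g*b^2) = 1305.38 / 377.1 = 3.4616.
yc = 3.4616^(1/3) = 1.5127 m.

1.5127


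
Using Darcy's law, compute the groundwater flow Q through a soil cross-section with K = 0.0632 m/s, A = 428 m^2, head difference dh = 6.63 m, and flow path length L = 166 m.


Darcy's law: Q = K * A * i, where i = dh/L.
Hydraulic gradient i = 6.63 / 166 = 0.03994.
Q = 0.0632 * 428 * 0.03994
  = 1.0804 m^3/s.

1.0804


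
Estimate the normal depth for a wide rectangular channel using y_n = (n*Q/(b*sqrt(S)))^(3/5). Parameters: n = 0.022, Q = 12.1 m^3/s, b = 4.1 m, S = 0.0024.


We use the wide-channel approximation y_n = (n*Q/(b*sqrt(S)))^(3/5).
sqrt(S) = sqrt(0.0024) = 0.04899.
Numerator: n*Q = 0.022 * 12.1 = 0.2662.
Denominator: b*sqrt(S) = 4.1 * 0.04899 = 0.200859.
arg = 1.3253.
y_n = 1.3253^(3/5) = 1.1841 m.

1.1841


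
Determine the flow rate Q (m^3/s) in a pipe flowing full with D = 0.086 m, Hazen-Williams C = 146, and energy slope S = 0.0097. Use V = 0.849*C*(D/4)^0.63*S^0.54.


For a full circular pipe, R = D/4 = 0.086/4 = 0.0215 m.
V = 0.849 * 146 * 0.0215^0.63 * 0.0097^0.54
  = 0.849 * 146 * 0.089009 * 0.081819
  = 0.9027 m/s.
Pipe area A = pi*D^2/4 = pi*0.086^2/4 = 0.0058 m^2.
Q = A * V = 0.0058 * 0.9027 = 0.0052 m^3/s.

0.0052


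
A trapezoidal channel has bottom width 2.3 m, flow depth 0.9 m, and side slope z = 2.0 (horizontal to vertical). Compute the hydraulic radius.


For a trapezoidal section with side slope z:
A = (b + z*y)*y = (2.3 + 2.0*0.9)*0.9 = 3.69 m^2.
P = b + 2*y*sqrt(1 + z^2) = 2.3 + 2*0.9*sqrt(1 + 2.0^2) = 6.325 m.
R = A/P = 3.69 / 6.325 = 0.5834 m.

0.5834


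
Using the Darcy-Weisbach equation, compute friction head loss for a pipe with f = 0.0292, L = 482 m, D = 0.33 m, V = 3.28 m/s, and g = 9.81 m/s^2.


Darcy-Weisbach equation: h_f = f * (L/D) * V^2/(2g).
f * L/D = 0.0292 * 482/0.33 = 42.6497.
V^2/(2g) = 3.28^2 / (2*9.81) = 10.7584 / 19.62 = 0.5483 m.
h_f = 42.6497 * 0.5483 = 23.386 m.

23.386


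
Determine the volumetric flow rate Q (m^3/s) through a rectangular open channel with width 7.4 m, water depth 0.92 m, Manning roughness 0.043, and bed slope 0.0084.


For a rectangular channel, the cross-sectional area A = b * y = 7.4 * 0.92 = 6.81 m^2.
The wetted perimeter P = b + 2y = 7.4 + 2*0.92 = 9.24 m.
Hydraulic radius R = A/P = 6.81/9.24 = 0.7368 m.
Velocity V = (1/n)*R^(2/3)*S^(1/2) = (1/0.043)*0.7368^(2/3)*0.0084^(1/2) = 1.7387 m/s.
Discharge Q = A * V = 6.81 * 1.7387 = 11.837 m^3/s.

11.837


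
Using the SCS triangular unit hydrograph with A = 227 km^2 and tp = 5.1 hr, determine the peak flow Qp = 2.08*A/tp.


SCS formula: Qp = 2.08 * A / tp.
Qp = 2.08 * 227 / 5.1
   = 472.16 / 5.1
   = 92.58 m^3/s per cm.

92.58


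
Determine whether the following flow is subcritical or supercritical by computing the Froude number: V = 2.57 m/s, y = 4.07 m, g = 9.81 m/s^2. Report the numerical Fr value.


The Froude number is defined as Fr = V / sqrt(g*y).
g*y = 9.81 * 4.07 = 39.9267.
sqrt(g*y) = sqrt(39.9267) = 6.3188.
Fr = 2.57 / 6.3188 = 0.4067.
Since Fr < 1, the flow is subcritical.

0.4067


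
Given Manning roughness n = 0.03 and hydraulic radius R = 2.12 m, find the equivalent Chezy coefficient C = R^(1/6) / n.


The Chezy coefficient relates to Manning's n through C = R^(1/6) / n.
R^(1/6) = 2.12^(1/6) = 1.133416.
C = 1.133416 / 0.03 = 37.78 m^(1/2)/s.

37.78


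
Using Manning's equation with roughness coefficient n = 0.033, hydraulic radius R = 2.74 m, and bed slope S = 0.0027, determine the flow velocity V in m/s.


Manning's equation gives V = (1/n) * R^(2/3) * S^(1/2).
First, compute R^(2/3) = 2.74^(2/3) = 1.9581.
Next, S^(1/2) = 0.0027^(1/2) = 0.051962.
Then 1/n = 1/0.033 = 30.3.
V = 30.3 * 1.9581 * 0.051962 = 3.0832 m/s.

3.0832


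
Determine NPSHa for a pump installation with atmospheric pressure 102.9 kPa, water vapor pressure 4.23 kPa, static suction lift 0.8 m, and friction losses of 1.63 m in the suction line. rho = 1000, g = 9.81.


NPSHa = p_atm/(rho*g) - z_s - hf_s - p_vap/(rho*g).
p_atm/(rho*g) = 102.9*1000 / (1000*9.81) = 10.489 m.
p_vap/(rho*g) = 4.23*1000 / (1000*9.81) = 0.431 m.
NPSHa = 10.489 - 0.8 - 1.63 - 0.431
      = 7.63 m.

7.63


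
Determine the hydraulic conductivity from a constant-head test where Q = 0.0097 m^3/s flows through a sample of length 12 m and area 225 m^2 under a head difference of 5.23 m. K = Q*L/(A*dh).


From K = Q*L / (A*dh):
Numerator: Q*L = 0.0097 * 12 = 0.1164.
Denominator: A*dh = 225 * 5.23 = 1176.75.
K = 0.1164 / 1176.75 = 9.9e-05 m/s.

9.9e-05


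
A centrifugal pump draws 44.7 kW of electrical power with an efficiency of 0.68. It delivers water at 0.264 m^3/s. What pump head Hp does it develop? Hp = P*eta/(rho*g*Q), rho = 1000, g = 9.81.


Pump head formula: Hp = P * eta / (rho * g * Q).
Numerator: P * eta = 44.7 * 1000 * 0.68 = 30396.0 W.
Denominator: rho * g * Q = 1000 * 9.81 * 0.264 = 2589.84.
Hp = 30396.0 / 2589.84 = 11.74 m.

11.74


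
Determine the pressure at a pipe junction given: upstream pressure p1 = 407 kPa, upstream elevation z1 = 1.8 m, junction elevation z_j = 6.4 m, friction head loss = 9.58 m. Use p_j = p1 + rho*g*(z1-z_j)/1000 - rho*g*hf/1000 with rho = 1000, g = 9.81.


Junction pressure: p_j = p1 + rho*g*(z1 - z_j)/1000 - rho*g*hf/1000.
Elevation term = 1000*9.81*(1.8 - 6.4)/1000 = -45.126 kPa.
Friction term = 1000*9.81*9.58/1000 = 93.98 kPa.
p_j = 407 + -45.126 - 93.98 = 267.89 kPa.

267.89


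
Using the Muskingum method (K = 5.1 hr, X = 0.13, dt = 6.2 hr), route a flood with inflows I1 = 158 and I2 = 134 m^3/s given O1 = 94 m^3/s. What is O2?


Muskingum coefficients:
denom = 2*K*(1-X) + dt = 2*5.1*(1-0.13) + 6.2 = 15.074.
C0 = (dt - 2*K*X)/denom = (6.2 - 2*5.1*0.13)/15.074 = 0.3233.
C1 = (dt + 2*K*X)/denom = (6.2 + 2*5.1*0.13)/15.074 = 0.4993.
C2 = (2*K*(1-X) - dt)/denom = 0.1774.
O2 = C0*I2 + C1*I1 + C2*O1
   = 0.3233*134 + 0.4993*158 + 0.1774*94
   = 138.89 m^3/s.

138.89


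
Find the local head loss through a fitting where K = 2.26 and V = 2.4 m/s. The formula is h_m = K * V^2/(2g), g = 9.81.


Minor loss formula: h_m = K * V^2/(2g).
V^2 = 2.4^2 = 5.76.
V^2/(2g) = 5.76 / 19.62 = 0.2936 m.
h_m = 2.26 * 0.2936 = 0.6635 m.

0.6635


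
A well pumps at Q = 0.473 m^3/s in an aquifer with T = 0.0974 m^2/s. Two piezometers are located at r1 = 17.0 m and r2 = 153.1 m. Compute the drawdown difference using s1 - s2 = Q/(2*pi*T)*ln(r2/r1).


Thiem equation: s1 - s2 = Q/(2*pi*T) * ln(r2/r1).
ln(r2/r1) = ln(153.1/17.0) = 2.1979.
Q/(2*pi*T) = 0.473 / (2*pi*0.0974) = 0.473 / 0.612 = 0.7729.
s1 - s2 = 0.7729 * 2.1979 = 1.6987 m.

1.6987


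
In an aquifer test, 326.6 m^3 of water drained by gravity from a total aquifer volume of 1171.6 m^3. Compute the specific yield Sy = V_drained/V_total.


Specific yield Sy = Volume drained / Total volume.
Sy = 326.6 / 1171.6
   = 0.2788.

0.2788


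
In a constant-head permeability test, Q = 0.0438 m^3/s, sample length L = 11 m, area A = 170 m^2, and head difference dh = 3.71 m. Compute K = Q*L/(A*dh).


From K = Q*L / (A*dh):
Numerator: Q*L = 0.0438 * 11 = 0.4818.
Denominator: A*dh = 170 * 3.71 = 630.7.
K = 0.4818 / 630.7 = 0.000764 m/s.

0.000764


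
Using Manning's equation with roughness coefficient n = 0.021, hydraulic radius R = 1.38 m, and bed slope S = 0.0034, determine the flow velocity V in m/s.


Manning's equation gives V = (1/n) * R^(2/3) * S^(1/2).
First, compute R^(2/3) = 1.38^(2/3) = 1.2395.
Next, S^(1/2) = 0.0034^(1/2) = 0.05831.
Then 1/n = 1/0.021 = 47.62.
V = 47.62 * 1.2395 * 0.05831 = 3.4417 m/s.

3.4417


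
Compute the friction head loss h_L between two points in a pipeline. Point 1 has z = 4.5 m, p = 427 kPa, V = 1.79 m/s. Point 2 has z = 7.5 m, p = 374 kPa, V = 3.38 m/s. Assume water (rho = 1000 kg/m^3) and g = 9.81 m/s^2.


Total head at each section: H = z + p/(rho*g) + V^2/(2g).
H1 = 4.5 + 427*1000/(1000*9.81) + 1.79^2/(2*9.81)
   = 4.5 + 43.527 + 0.1633
   = 48.19 m.
H2 = 7.5 + 374*1000/(1000*9.81) + 3.38^2/(2*9.81)
   = 7.5 + 38.124 + 0.5823
   = 46.207 m.
h_L = H1 - H2 = 48.19 - 46.207 = 1.984 m.

1.984


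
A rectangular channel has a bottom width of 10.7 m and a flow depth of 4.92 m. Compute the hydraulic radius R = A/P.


For a rectangular section:
Flow area A = b * y = 10.7 * 4.92 = 52.64 m^2.
Wetted perimeter P = b + 2y = 10.7 + 2*4.92 = 20.54 m.
Hydraulic radius R = A/P = 52.64 / 20.54 = 2.563 m.

2.563


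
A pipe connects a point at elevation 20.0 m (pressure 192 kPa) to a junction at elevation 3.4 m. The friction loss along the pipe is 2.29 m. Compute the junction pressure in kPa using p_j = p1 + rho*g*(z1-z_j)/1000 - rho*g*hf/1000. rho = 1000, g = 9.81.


Junction pressure: p_j = p1 + rho*g*(z1 - z_j)/1000 - rho*g*hf/1000.
Elevation term = 1000*9.81*(20.0 - 3.4)/1000 = 162.846 kPa.
Friction term = 1000*9.81*2.29/1000 = 22.465 kPa.
p_j = 192 + 162.846 - 22.465 = 332.38 kPa.

332.38


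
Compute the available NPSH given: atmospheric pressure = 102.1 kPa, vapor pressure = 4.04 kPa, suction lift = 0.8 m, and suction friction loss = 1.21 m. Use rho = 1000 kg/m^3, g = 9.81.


NPSHa = p_atm/(rho*g) - z_s - hf_s - p_vap/(rho*g).
p_atm/(rho*g) = 102.1*1000 / (1000*9.81) = 10.408 m.
p_vap/(rho*g) = 4.04*1000 / (1000*9.81) = 0.412 m.
NPSHa = 10.408 - 0.8 - 1.21 - 0.412
      = 7.99 m.

7.99


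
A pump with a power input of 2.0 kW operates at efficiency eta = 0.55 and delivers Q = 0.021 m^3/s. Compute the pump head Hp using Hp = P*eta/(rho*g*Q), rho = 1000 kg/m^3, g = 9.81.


Pump head formula: Hp = P * eta / (rho * g * Q).
Numerator: P * eta = 2.0 * 1000 * 0.55 = 1100.0 W.
Denominator: rho * g * Q = 1000 * 9.81 * 0.021 = 206.01.
Hp = 1100.0 / 206.01 = 5.34 m.

5.34


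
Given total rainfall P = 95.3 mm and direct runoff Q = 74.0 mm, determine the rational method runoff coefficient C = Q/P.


The runoff coefficient C = runoff depth / rainfall depth.
C = 74.0 / 95.3
  = 0.7765.

0.7765


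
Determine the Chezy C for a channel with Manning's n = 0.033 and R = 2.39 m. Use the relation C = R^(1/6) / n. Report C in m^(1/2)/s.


The Chezy coefficient relates to Manning's n through C = R^(1/6) / n.
R^(1/6) = 2.39^(1/6) = 1.156289.
C = 1.156289 / 0.033 = 35.04 m^(1/2)/s.

35.04


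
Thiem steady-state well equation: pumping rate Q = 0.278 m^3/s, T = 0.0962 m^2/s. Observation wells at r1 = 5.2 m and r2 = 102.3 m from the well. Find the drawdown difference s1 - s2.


Thiem equation: s1 - s2 = Q/(2*pi*T) * ln(r2/r1).
ln(r2/r1) = ln(102.3/5.2) = 2.9793.
Q/(2*pi*T) = 0.278 / (2*pi*0.0962) = 0.278 / 0.6044 = 0.4599.
s1 - s2 = 0.4599 * 2.9793 = 1.3702 m.

1.3702


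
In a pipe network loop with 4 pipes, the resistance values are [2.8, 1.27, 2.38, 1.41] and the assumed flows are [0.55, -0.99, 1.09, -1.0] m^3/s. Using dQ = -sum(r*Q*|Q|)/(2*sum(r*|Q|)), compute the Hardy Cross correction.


Numerator terms (r*Q*|Q|): 2.8*0.55*|0.55| = 0.847; 1.27*-0.99*|-0.99| = -1.2447; 2.38*1.09*|1.09| = 2.8277; 1.41*-1.0*|-1.0| = -1.41.
Sum of numerator = 1.02.
Denominator terms (r*|Q|): 2.8*|0.55| = 1.54; 1.27*|-0.99| = 1.2573; 2.38*|1.09| = 2.5942; 1.41*|-1.0| = 1.41.
2 * sum of denominator = 2 * 6.8015 = 13.603.
dQ = -1.02 / 13.603 = -0.075 m^3/s.

-0.075


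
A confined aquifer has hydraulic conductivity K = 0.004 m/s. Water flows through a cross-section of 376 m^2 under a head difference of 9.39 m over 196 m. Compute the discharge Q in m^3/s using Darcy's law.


Darcy's law: Q = K * A * i, where i = dh/L.
Hydraulic gradient i = 9.39 / 196 = 0.047908.
Q = 0.004 * 376 * 0.047908
  = 0.0721 m^3/s.

0.0721


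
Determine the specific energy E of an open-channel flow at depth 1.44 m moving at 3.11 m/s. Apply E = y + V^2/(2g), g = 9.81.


Specific energy E = y + V^2/(2g).
Velocity head = V^2/(2g) = 3.11^2 / (2*9.81) = 9.6721 / 19.62 = 0.493 m.
E = 1.44 + 0.493 = 1.933 m.

1.933


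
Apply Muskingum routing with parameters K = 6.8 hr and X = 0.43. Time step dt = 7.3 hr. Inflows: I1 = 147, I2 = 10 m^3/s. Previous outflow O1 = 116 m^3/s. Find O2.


Muskingum coefficients:
denom = 2*K*(1-X) + dt = 2*6.8*(1-0.43) + 7.3 = 15.052.
C0 = (dt - 2*K*X)/denom = (7.3 - 2*6.8*0.43)/15.052 = 0.0965.
C1 = (dt + 2*K*X)/denom = (7.3 + 2*6.8*0.43)/15.052 = 0.8735.
C2 = (2*K*(1-X) - dt)/denom = 0.03.
O2 = C0*I2 + C1*I1 + C2*O1
   = 0.0965*10 + 0.8735*147 + 0.03*116
   = 132.85 m^3/s.

132.85


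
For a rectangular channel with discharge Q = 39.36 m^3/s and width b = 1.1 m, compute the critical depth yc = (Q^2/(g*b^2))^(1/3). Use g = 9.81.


Using yc = (Q^2 / (g * b^2))^(1/3):
Q^2 = 39.36^2 = 1549.21.
g * b^2 = 9.81 * 1.1^2 = 9.81 * 1.21 = 11.87.
Q^2 / (g*b^2) = 1549.21 / 11.87 = 130.5147.
yc = 130.5147^(1/3) = 5.0725 m.

5.0725


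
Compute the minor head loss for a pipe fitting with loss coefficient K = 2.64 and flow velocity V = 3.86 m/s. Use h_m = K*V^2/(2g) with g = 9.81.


Minor loss formula: h_m = K * V^2/(2g).
V^2 = 3.86^2 = 14.8996.
V^2/(2g) = 14.8996 / 19.62 = 0.7594 m.
h_m = 2.64 * 0.7594 = 2.0048 m.

2.0048


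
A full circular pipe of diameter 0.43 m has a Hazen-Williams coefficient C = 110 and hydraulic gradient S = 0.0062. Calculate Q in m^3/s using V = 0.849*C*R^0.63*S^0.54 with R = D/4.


For a full circular pipe, R = D/4 = 0.43/4 = 0.1075 m.
V = 0.849 * 110 * 0.1075^0.63 * 0.0062^0.54
  = 0.849 * 110 * 0.245351 * 0.064253
  = 1.4722 m/s.
Pipe area A = pi*D^2/4 = pi*0.43^2/4 = 0.1452 m^2.
Q = A * V = 0.1452 * 1.4722 = 0.2138 m^3/s.

0.2138


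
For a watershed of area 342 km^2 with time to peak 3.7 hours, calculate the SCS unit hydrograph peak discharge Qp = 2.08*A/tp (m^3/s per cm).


SCS formula: Qp = 2.08 * A / tp.
Qp = 2.08 * 342 / 3.7
   = 711.36 / 3.7
   = 192.26 m^3/s per cm.

192.26


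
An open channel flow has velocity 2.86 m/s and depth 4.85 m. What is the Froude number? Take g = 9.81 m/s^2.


The Froude number is defined as Fr = V / sqrt(g*y).
g*y = 9.81 * 4.85 = 47.5785.
sqrt(g*y) = sqrt(47.5785) = 6.8977.
Fr = 2.86 / 6.8977 = 0.4146.

0.4146


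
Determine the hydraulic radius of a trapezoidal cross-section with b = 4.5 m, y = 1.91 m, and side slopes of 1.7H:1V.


For a trapezoidal section with side slope z:
A = (b + z*y)*y = (4.5 + 1.7*1.91)*1.91 = 14.797 m^2.
P = b + 2*y*sqrt(1 + z^2) = 4.5 + 2*1.91*sqrt(1 + 1.7^2) = 12.034 m.
R = A/P = 14.797 / 12.034 = 1.2296 m.

1.2296


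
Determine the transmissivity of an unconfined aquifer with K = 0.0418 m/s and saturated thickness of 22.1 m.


Transmissivity is defined as T = K * h.
T = 0.0418 * 22.1
  = 0.9238 m^2/s.

0.9238


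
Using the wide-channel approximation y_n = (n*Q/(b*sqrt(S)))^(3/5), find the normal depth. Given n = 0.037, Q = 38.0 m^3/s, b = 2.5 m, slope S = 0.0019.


We use the wide-channel approximation y_n = (n*Q/(b*sqrt(S)))^(3/5).
sqrt(S) = sqrt(0.0019) = 0.043589.
Numerator: n*Q = 0.037 * 38.0 = 1.406.
Denominator: b*sqrt(S) = 2.5 * 0.043589 = 0.108972.
arg = 12.9023.
y_n = 12.9023^(3/5) = 4.6388 m.

4.6388


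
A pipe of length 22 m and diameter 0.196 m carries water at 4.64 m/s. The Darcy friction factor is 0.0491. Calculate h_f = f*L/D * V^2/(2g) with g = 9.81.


Darcy-Weisbach equation: h_f = f * (L/D) * V^2/(2g).
f * L/D = 0.0491 * 22/0.196 = 5.5112.
V^2/(2g) = 4.64^2 / (2*9.81) = 21.5296 / 19.62 = 1.0973 m.
h_f = 5.5112 * 1.0973 = 6.048 m.

6.048


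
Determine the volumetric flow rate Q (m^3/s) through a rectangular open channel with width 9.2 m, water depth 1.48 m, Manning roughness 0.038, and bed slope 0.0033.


For a rectangular channel, the cross-sectional area A = b * y = 9.2 * 1.48 = 13.62 m^2.
The wetted perimeter P = b + 2y = 9.2 + 2*1.48 = 12.16 m.
Hydraulic radius R = A/P = 13.62/12.16 = 1.1197 m.
Velocity V = (1/n)*R^(2/3)*S^(1/2) = (1/0.038)*1.1197^(2/3)*0.0033^(1/2) = 1.6301 m/s.
Discharge Q = A * V = 13.62 * 1.6301 = 22.196 m^3/s.

22.196


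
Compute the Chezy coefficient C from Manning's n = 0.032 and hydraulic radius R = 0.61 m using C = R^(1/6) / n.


The Chezy coefficient relates to Manning's n through C = R^(1/6) / n.
R^(1/6) = 0.61^(1/6) = 0.920919.
C = 0.920919 / 0.032 = 28.78 m^(1/2)/s.

28.78


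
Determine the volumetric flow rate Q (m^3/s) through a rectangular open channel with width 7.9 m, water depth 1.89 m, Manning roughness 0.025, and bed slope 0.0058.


For a rectangular channel, the cross-sectional area A = b * y = 7.9 * 1.89 = 14.93 m^2.
The wetted perimeter P = b + 2y = 7.9 + 2*1.89 = 11.68 m.
Hydraulic radius R = A/P = 14.93/11.68 = 1.2783 m.
Velocity V = (1/n)*R^(2/3)*S^(1/2) = (1/0.025)*1.2783^(2/3)*0.0058^(1/2) = 3.5882 m/s.
Discharge Q = A * V = 14.93 * 3.5882 = 53.575 m^3/s.

53.575


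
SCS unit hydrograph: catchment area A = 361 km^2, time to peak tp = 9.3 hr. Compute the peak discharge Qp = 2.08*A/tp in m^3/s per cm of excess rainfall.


SCS formula: Qp = 2.08 * A / tp.
Qp = 2.08 * 361 / 9.3
   = 750.88 / 9.3
   = 80.74 m^3/s per cm.

80.74


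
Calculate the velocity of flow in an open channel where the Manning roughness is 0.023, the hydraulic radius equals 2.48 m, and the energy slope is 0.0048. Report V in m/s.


Manning's equation gives V = (1/n) * R^(2/3) * S^(1/2).
First, compute R^(2/3) = 2.48^(2/3) = 1.8322.
Next, S^(1/2) = 0.0048^(1/2) = 0.069282.
Then 1/n = 1/0.023 = 43.48.
V = 43.48 * 1.8322 * 0.069282 = 5.519 m/s.

5.519


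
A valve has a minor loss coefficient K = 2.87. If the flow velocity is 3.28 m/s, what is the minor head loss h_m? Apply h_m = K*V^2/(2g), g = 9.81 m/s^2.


Minor loss formula: h_m = K * V^2/(2g).
V^2 = 3.28^2 = 10.7584.
V^2/(2g) = 10.7584 / 19.62 = 0.5483 m.
h_m = 2.87 * 0.5483 = 1.5737 m.

1.5737


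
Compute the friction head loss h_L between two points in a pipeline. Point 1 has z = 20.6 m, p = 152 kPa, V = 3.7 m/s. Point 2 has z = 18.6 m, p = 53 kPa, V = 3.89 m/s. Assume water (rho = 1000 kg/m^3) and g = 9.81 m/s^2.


Total head at each section: H = z + p/(rho*g) + V^2/(2g).
H1 = 20.6 + 152*1000/(1000*9.81) + 3.7^2/(2*9.81)
   = 20.6 + 15.494 + 0.6978
   = 36.792 m.
H2 = 18.6 + 53*1000/(1000*9.81) + 3.89^2/(2*9.81)
   = 18.6 + 5.403 + 0.7713
   = 24.774 m.
h_L = H1 - H2 = 36.792 - 24.774 = 12.018 m.

12.018


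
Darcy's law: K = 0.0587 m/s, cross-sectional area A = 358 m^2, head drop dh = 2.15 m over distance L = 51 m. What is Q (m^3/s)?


Darcy's law: Q = K * A * i, where i = dh/L.
Hydraulic gradient i = 2.15 / 51 = 0.042157.
Q = 0.0587 * 358 * 0.042157
  = 0.8859 m^3/s.

0.8859


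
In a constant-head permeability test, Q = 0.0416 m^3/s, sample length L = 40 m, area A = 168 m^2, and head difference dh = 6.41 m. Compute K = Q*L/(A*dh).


From K = Q*L / (A*dh):
Numerator: Q*L = 0.0416 * 40 = 1.664.
Denominator: A*dh = 168 * 6.41 = 1076.88.
K = 1.664 / 1076.88 = 0.001545 m/s.

0.001545


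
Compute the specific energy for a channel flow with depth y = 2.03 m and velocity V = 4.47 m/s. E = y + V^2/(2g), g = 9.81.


Specific energy E = y + V^2/(2g).
Velocity head = V^2/(2g) = 4.47^2 / (2*9.81) = 19.9809 / 19.62 = 1.0184 m.
E = 2.03 + 1.0184 = 3.0484 m.

3.0484


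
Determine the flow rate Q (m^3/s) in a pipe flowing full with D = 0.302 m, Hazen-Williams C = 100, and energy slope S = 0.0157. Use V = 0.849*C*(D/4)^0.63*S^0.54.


For a full circular pipe, R = D/4 = 0.302/4 = 0.0755 m.
V = 0.849 * 100 * 0.0755^0.63 * 0.0157^0.54
  = 0.849 * 100 * 0.196384 * 0.106117
  = 1.7693 m/s.
Pipe area A = pi*D^2/4 = pi*0.302^2/4 = 0.0716 m^2.
Q = A * V = 0.0716 * 1.7693 = 0.1267 m^3/s.

0.1267


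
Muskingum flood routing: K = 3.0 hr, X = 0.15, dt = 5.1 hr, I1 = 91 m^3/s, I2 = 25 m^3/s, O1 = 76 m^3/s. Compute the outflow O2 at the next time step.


Muskingum coefficients:
denom = 2*K*(1-X) + dt = 2*3.0*(1-0.15) + 5.1 = 10.2.
C0 = (dt - 2*K*X)/denom = (5.1 - 2*3.0*0.15)/10.2 = 0.4118.
C1 = (dt + 2*K*X)/denom = (5.1 + 2*3.0*0.15)/10.2 = 0.5882.
C2 = (2*K*(1-X) - dt)/denom = 0.0.
O2 = C0*I2 + C1*I1 + C2*O1
   = 0.4118*25 + 0.5882*91 + 0.0*76
   = 63.82 m^3/s.

63.82


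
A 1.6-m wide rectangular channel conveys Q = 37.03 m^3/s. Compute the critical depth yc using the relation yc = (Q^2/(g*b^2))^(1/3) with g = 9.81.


Using yc = (Q^2 / (g * b^2))^(1/3):
Q^2 = 37.03^2 = 1371.22.
g * b^2 = 9.81 * 1.6^2 = 9.81 * 2.56 = 25.11.
Q^2 / (g*b^2) = 1371.22 / 25.11 = 54.6085.
yc = 54.6085^(1/3) = 3.7937 m.

3.7937


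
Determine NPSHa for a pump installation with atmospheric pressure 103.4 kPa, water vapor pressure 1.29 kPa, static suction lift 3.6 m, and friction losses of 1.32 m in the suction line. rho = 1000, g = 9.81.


NPSHa = p_atm/(rho*g) - z_s - hf_s - p_vap/(rho*g).
p_atm/(rho*g) = 103.4*1000 / (1000*9.81) = 10.54 m.
p_vap/(rho*g) = 1.29*1000 / (1000*9.81) = 0.131 m.
NPSHa = 10.54 - 3.6 - 1.32 - 0.131
      = 5.49 m.

5.49


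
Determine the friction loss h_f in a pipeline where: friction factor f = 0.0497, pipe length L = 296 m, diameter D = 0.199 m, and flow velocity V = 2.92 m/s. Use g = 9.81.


Darcy-Weisbach equation: h_f = f * (L/D) * V^2/(2g).
f * L/D = 0.0497 * 296/0.199 = 73.9256.
V^2/(2g) = 2.92^2 / (2*9.81) = 8.5264 / 19.62 = 0.4346 m.
h_f = 73.9256 * 0.4346 = 32.126 m.

32.126


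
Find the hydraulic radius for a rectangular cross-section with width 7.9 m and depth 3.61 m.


For a rectangular section:
Flow area A = b * y = 7.9 * 3.61 = 28.52 m^2.
Wetted perimeter P = b + 2y = 7.9 + 2*3.61 = 15.12 m.
Hydraulic radius R = A/P = 28.52 / 15.12 = 1.8862 m.

1.8862


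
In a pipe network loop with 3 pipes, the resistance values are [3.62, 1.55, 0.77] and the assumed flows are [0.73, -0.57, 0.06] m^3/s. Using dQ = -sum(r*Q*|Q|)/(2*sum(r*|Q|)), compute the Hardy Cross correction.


Numerator terms (r*Q*|Q|): 3.62*0.73*|0.73| = 1.9291; 1.55*-0.57*|-0.57| = -0.5036; 0.77*0.06*|0.06| = 0.0028.
Sum of numerator = 1.4283.
Denominator terms (r*|Q|): 3.62*|0.73| = 2.6426; 1.55*|-0.57| = 0.8835; 0.77*|0.06| = 0.0462.
2 * sum of denominator = 2 * 3.5723 = 7.1446.
dQ = -1.4283 / 7.1446 = -0.1999 m^3/s.

-0.1999


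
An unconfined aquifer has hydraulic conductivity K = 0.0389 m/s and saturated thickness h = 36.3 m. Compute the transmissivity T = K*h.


Transmissivity is defined as T = K * h.
T = 0.0389 * 36.3
  = 1.4121 m^2/s.

1.4121


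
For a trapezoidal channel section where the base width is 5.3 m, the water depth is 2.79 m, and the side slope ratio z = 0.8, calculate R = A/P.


For a trapezoidal section with side slope z:
A = (b + z*y)*y = (5.3 + 0.8*2.79)*2.79 = 21.014 m^2.
P = b + 2*y*sqrt(1 + z^2) = 5.3 + 2*2.79*sqrt(1 + 0.8^2) = 12.446 m.
R = A/P = 21.014 / 12.446 = 1.6885 m.

1.6885


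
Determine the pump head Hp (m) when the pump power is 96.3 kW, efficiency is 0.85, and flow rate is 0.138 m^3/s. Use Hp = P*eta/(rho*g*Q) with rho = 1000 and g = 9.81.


Pump head formula: Hp = P * eta / (rho * g * Q).
Numerator: P * eta = 96.3 * 1000 * 0.85 = 81855.0 W.
Denominator: rho * g * Q = 1000 * 9.81 * 0.138 = 1353.78.
Hp = 81855.0 / 1353.78 = 60.46 m.

60.46


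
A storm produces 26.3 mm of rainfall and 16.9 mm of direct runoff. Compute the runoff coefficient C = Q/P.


The runoff coefficient C = runoff depth / rainfall depth.
C = 16.9 / 26.3
  = 0.6426.

0.6426


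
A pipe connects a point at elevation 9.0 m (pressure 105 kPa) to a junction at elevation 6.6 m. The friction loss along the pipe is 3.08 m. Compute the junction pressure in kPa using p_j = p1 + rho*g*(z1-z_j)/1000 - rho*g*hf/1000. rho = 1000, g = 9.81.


Junction pressure: p_j = p1 + rho*g*(z1 - z_j)/1000 - rho*g*hf/1000.
Elevation term = 1000*9.81*(9.0 - 6.6)/1000 = 23.544 kPa.
Friction term = 1000*9.81*3.08/1000 = 30.215 kPa.
p_j = 105 + 23.544 - 30.215 = 98.33 kPa.

98.33


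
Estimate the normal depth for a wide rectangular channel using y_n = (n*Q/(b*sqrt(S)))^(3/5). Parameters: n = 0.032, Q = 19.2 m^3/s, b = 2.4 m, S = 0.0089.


We use the wide-channel approximation y_n = (n*Q/(b*sqrt(S)))^(3/5).
sqrt(S) = sqrt(0.0089) = 0.09434.
Numerator: n*Q = 0.032 * 19.2 = 0.6144.
Denominator: b*sqrt(S) = 2.4 * 0.09434 = 0.226416.
arg = 2.7136.
y_n = 2.7136^(3/5) = 1.8202 m.

1.8202


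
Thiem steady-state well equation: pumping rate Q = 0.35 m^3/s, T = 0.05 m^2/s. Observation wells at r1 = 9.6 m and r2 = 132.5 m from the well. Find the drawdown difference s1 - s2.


Thiem equation: s1 - s2 = Q/(2*pi*T) * ln(r2/r1).
ln(r2/r1) = ln(132.5/9.6) = 2.6248.
Q/(2*pi*T) = 0.35 / (2*pi*0.05) = 0.35 / 0.3142 = 1.1141.
s1 - s2 = 1.1141 * 2.6248 = 2.9243 m.

2.9243


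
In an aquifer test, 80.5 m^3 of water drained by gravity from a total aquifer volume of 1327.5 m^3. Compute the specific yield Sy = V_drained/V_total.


Specific yield Sy = Volume drained / Total volume.
Sy = 80.5 / 1327.5
   = 0.0606.

0.0606


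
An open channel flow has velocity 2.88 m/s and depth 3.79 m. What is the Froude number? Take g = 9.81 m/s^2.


The Froude number is defined as Fr = V / sqrt(g*y).
g*y = 9.81 * 3.79 = 37.1799.
sqrt(g*y) = sqrt(37.1799) = 6.0975.
Fr = 2.88 / 6.0975 = 0.4723.

0.4723


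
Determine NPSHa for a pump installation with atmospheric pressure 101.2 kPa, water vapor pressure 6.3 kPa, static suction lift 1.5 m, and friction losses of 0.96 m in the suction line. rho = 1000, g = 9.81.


NPSHa = p_atm/(rho*g) - z_s - hf_s - p_vap/(rho*g).
p_atm/(rho*g) = 101.2*1000 / (1000*9.81) = 10.316 m.
p_vap/(rho*g) = 6.3*1000 / (1000*9.81) = 0.642 m.
NPSHa = 10.316 - 1.5 - 0.96 - 0.642
      = 7.21 m.

7.21


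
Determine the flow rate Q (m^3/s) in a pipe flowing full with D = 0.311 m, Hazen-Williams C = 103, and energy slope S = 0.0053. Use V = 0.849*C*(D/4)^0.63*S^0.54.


For a full circular pipe, R = D/4 = 0.311/4 = 0.0777 m.
V = 0.849 * 103 * 0.0777^0.63 * 0.0053^0.54
  = 0.849 * 103 * 0.200051 * 0.059035
  = 1.0327 m/s.
Pipe area A = pi*D^2/4 = pi*0.311^2/4 = 0.076 m^2.
Q = A * V = 0.076 * 1.0327 = 0.0785 m^3/s.

0.0785


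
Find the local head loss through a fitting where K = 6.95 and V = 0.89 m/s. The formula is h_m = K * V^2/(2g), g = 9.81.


Minor loss formula: h_m = K * V^2/(2g).
V^2 = 0.89^2 = 0.7921.
V^2/(2g) = 0.7921 / 19.62 = 0.0404 m.
h_m = 6.95 * 0.0404 = 0.2806 m.

0.2806


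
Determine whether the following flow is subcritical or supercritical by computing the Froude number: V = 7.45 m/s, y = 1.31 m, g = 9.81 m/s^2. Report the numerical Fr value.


The Froude number is defined as Fr = V / sqrt(g*y).
g*y = 9.81 * 1.31 = 12.8511.
sqrt(g*y) = sqrt(12.8511) = 3.5848.
Fr = 7.45 / 3.5848 = 2.0782.
Since Fr > 1, the flow is supercritical.

2.0782


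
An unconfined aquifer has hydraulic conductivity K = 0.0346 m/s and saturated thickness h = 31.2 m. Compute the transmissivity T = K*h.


Transmissivity is defined as T = K * h.
T = 0.0346 * 31.2
  = 1.0795 m^2/s.

1.0795


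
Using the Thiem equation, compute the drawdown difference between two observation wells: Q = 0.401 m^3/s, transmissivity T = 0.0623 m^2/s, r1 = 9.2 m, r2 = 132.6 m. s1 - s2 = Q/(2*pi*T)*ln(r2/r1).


Thiem equation: s1 - s2 = Q/(2*pi*T) * ln(r2/r1).
ln(r2/r1) = ln(132.6/9.2) = 2.6681.
Q/(2*pi*T) = 0.401 / (2*pi*0.0623) = 0.401 / 0.3914 = 1.0244.
s1 - s2 = 1.0244 * 2.6681 = 2.7333 m.

2.7333


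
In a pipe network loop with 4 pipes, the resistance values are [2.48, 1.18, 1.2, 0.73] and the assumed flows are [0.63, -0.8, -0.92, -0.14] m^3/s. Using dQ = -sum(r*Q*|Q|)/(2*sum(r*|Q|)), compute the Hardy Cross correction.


Numerator terms (r*Q*|Q|): 2.48*0.63*|0.63| = 0.9843; 1.18*-0.8*|-0.8| = -0.7552; 1.2*-0.92*|-0.92| = -1.0157; 0.73*-0.14*|-0.14| = -0.0143.
Sum of numerator = -0.8009.
Denominator terms (r*|Q|): 2.48*|0.63| = 1.5624; 1.18*|-0.8| = 0.944; 1.2*|-0.92| = 1.104; 0.73*|-0.14| = 0.1022.
2 * sum of denominator = 2 * 3.7126 = 7.4252.
dQ = --0.8009 / 7.4252 = 0.1079 m^3/s.

0.1079


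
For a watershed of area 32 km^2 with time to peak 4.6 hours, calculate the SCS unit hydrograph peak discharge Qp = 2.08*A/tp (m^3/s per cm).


SCS formula: Qp = 2.08 * A / tp.
Qp = 2.08 * 32 / 4.6
   = 66.56 / 4.6
   = 14.47 m^3/s per cm.

14.47


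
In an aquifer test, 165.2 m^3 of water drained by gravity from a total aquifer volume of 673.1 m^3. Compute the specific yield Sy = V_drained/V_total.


Specific yield Sy = Volume drained / Total volume.
Sy = 165.2 / 673.1
   = 0.2454.

0.2454


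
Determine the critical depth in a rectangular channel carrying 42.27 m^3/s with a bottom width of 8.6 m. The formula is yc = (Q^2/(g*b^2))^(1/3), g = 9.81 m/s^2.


Using yc = (Q^2 / (g * b^2))^(1/3):
Q^2 = 42.27^2 = 1786.75.
g * b^2 = 9.81 * 8.6^2 = 9.81 * 73.96 = 725.55.
Q^2 / (g*b^2) = 1786.75 / 725.55 = 2.4626.
yc = 2.4626^(1/3) = 1.3504 m.

1.3504


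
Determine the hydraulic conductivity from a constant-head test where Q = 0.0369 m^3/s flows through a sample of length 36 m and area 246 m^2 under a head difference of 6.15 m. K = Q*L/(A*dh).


From K = Q*L / (A*dh):
Numerator: Q*L = 0.0369 * 36 = 1.3284.
Denominator: A*dh = 246 * 6.15 = 1512.9.
K = 1.3284 / 1512.9 = 0.000878 m/s.

0.000878


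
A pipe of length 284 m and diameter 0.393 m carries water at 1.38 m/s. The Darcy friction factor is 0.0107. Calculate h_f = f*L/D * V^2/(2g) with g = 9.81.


Darcy-Weisbach equation: h_f = f * (L/D) * V^2/(2g).
f * L/D = 0.0107 * 284/0.393 = 7.7323.
V^2/(2g) = 1.38^2 / (2*9.81) = 1.9044 / 19.62 = 0.0971 m.
h_f = 7.7323 * 0.0971 = 0.751 m.

0.751


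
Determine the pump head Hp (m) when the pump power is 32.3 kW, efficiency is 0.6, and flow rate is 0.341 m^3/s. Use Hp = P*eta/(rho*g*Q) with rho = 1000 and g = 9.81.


Pump head formula: Hp = P * eta / (rho * g * Q).
Numerator: P * eta = 32.3 * 1000 * 0.6 = 19380.0 W.
Denominator: rho * g * Q = 1000 * 9.81 * 0.341 = 3345.21.
Hp = 19380.0 / 3345.21 = 5.79 m.

5.79


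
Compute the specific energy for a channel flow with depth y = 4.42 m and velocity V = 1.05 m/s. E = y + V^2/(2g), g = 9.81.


Specific energy E = y + V^2/(2g).
Velocity head = V^2/(2g) = 1.05^2 / (2*9.81) = 1.1025 / 19.62 = 0.0562 m.
E = 4.42 + 0.0562 = 4.4762 m.

4.4762


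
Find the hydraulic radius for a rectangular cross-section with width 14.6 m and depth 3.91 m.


For a rectangular section:
Flow area A = b * y = 14.6 * 3.91 = 57.09 m^2.
Wetted perimeter P = b + 2y = 14.6 + 2*3.91 = 22.42 m.
Hydraulic radius R = A/P = 57.09 / 22.42 = 2.5462 m.

2.5462


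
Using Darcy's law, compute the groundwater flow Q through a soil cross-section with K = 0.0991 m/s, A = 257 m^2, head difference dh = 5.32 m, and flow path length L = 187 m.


Darcy's law: Q = K * A * i, where i = dh/L.
Hydraulic gradient i = 5.32 / 187 = 0.028449.
Q = 0.0991 * 257 * 0.028449
  = 0.7246 m^3/s.

0.7246


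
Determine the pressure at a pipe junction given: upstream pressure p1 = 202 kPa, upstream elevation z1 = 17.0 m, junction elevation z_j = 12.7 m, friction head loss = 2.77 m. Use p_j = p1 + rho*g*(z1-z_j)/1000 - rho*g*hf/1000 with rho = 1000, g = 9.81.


Junction pressure: p_j = p1 + rho*g*(z1 - z_j)/1000 - rho*g*hf/1000.
Elevation term = 1000*9.81*(17.0 - 12.7)/1000 = 42.183 kPa.
Friction term = 1000*9.81*2.77/1000 = 27.174 kPa.
p_j = 202 + 42.183 - 27.174 = 217.01 kPa.

217.01


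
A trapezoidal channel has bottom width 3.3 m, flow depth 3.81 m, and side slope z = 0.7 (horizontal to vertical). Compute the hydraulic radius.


For a trapezoidal section with side slope z:
A = (b + z*y)*y = (3.3 + 0.7*3.81)*3.81 = 22.734 m^2.
P = b + 2*y*sqrt(1 + z^2) = 3.3 + 2*3.81*sqrt(1 + 0.7^2) = 12.601 m.
R = A/P = 22.734 / 12.601 = 1.8041 m.

1.8041


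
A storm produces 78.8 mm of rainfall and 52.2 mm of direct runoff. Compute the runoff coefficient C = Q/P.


The runoff coefficient C = runoff depth / rainfall depth.
C = 52.2 / 78.8
  = 0.6624.

0.6624


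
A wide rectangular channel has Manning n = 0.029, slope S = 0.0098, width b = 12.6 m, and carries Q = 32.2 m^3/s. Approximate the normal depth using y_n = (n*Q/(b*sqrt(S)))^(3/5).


We use the wide-channel approximation y_n = (n*Q/(b*sqrt(S)))^(3/5).
sqrt(S) = sqrt(0.0098) = 0.098995.
Numerator: n*Q = 0.029 * 32.2 = 0.9338.
Denominator: b*sqrt(S) = 12.6 * 0.098995 = 1.247337.
arg = 0.7486.
y_n = 0.7486^(3/5) = 0.8405 m.

0.8405


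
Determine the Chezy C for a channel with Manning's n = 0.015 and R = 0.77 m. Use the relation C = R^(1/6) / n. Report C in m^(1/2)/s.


The Chezy coefficient relates to Manning's n through C = R^(1/6) / n.
R^(1/6) = 0.77^(1/6) = 0.957374.
C = 0.957374 / 0.015 = 63.82 m^(1/2)/s.

63.82


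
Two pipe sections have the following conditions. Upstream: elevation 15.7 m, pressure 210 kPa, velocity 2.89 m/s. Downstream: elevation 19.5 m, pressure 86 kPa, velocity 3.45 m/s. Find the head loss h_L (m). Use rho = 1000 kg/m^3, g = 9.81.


Total head at each section: H = z + p/(rho*g) + V^2/(2g).
H1 = 15.7 + 210*1000/(1000*9.81) + 2.89^2/(2*9.81)
   = 15.7 + 21.407 + 0.4257
   = 37.532 m.
H2 = 19.5 + 86*1000/(1000*9.81) + 3.45^2/(2*9.81)
   = 19.5 + 8.767 + 0.6067
   = 28.873 m.
h_L = H1 - H2 = 37.532 - 28.873 = 8.659 m.

8.659


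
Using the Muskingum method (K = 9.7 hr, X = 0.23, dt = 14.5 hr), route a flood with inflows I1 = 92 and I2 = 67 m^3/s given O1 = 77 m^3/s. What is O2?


Muskingum coefficients:
denom = 2*K*(1-X) + dt = 2*9.7*(1-0.23) + 14.5 = 29.438.
C0 = (dt - 2*K*X)/denom = (14.5 - 2*9.7*0.23)/29.438 = 0.341.
C1 = (dt + 2*K*X)/denom = (14.5 + 2*9.7*0.23)/29.438 = 0.6441.
C2 = (2*K*(1-X) - dt)/denom = 0.0149.
O2 = C0*I2 + C1*I1 + C2*O1
   = 0.341*67 + 0.6441*92 + 0.0149*77
   = 83.25 m^3/s.

83.25


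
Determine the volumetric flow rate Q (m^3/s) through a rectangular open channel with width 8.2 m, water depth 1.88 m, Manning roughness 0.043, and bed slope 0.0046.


For a rectangular channel, the cross-sectional area A = b * y = 8.2 * 1.88 = 15.42 m^2.
The wetted perimeter P = b + 2y = 8.2 + 2*1.88 = 11.96 m.
Hydraulic radius R = A/P = 15.42/11.96 = 1.289 m.
Velocity V = (1/n)*R^(2/3)*S^(1/2) = (1/0.043)*1.289^(2/3)*0.0046^(1/2) = 1.8681 m/s.
Discharge Q = A * V = 15.42 * 1.8681 = 28.799 m^3/s.

28.799


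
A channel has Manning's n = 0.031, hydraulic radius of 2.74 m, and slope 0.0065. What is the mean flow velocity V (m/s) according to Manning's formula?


Manning's equation gives V = (1/n) * R^(2/3) * S^(1/2).
First, compute R^(2/3) = 2.74^(2/3) = 1.9581.
Next, S^(1/2) = 0.0065^(1/2) = 0.080623.
Then 1/n = 1/0.031 = 32.26.
V = 32.26 * 1.9581 * 0.080623 = 5.0925 m/s.

5.0925


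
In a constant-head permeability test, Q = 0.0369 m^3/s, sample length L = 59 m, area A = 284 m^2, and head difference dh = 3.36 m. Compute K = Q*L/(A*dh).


From K = Q*L / (A*dh):
Numerator: Q*L = 0.0369 * 59 = 2.1771.
Denominator: A*dh = 284 * 3.36 = 954.24.
K = 2.1771 / 954.24 = 0.002282 m/s.

0.002282


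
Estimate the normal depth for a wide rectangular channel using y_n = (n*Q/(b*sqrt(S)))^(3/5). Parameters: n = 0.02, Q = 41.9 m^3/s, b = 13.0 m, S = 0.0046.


We use the wide-channel approximation y_n = (n*Q/(b*sqrt(S)))^(3/5).
sqrt(S) = sqrt(0.0046) = 0.067823.
Numerator: n*Q = 0.02 * 41.9 = 0.838.
Denominator: b*sqrt(S) = 13.0 * 0.067823 = 0.881699.
arg = 0.9504.
y_n = 0.9504^(3/5) = 0.97 m.

0.97


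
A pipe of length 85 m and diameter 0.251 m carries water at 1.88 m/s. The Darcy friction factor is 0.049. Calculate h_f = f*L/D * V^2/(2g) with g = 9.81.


Darcy-Weisbach equation: h_f = f * (L/D) * V^2/(2g).
f * L/D = 0.049 * 85/0.251 = 16.5936.
V^2/(2g) = 1.88^2 / (2*9.81) = 3.5344 / 19.62 = 0.1801 m.
h_f = 16.5936 * 0.1801 = 2.989 m.

2.989


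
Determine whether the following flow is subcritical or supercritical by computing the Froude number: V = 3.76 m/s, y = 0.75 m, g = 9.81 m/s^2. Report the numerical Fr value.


The Froude number is defined as Fr = V / sqrt(g*y).
g*y = 9.81 * 0.75 = 7.3575.
sqrt(g*y) = sqrt(7.3575) = 2.7125.
Fr = 3.76 / 2.7125 = 1.3862.
Since Fr > 1, the flow is supercritical.

1.3862


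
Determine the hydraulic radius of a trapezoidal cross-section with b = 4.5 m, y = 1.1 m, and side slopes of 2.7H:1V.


For a trapezoidal section with side slope z:
A = (b + z*y)*y = (4.5 + 2.7*1.1)*1.1 = 8.217 m^2.
P = b + 2*y*sqrt(1 + z^2) = 4.5 + 2*1.1*sqrt(1 + 2.7^2) = 10.834 m.
R = A/P = 8.217 / 10.834 = 0.7584 m.

0.7584


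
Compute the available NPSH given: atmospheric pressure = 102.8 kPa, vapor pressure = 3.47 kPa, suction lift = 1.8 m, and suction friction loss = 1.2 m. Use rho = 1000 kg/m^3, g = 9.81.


NPSHa = p_atm/(rho*g) - z_s - hf_s - p_vap/(rho*g).
p_atm/(rho*g) = 102.8*1000 / (1000*9.81) = 10.479 m.
p_vap/(rho*g) = 3.47*1000 / (1000*9.81) = 0.354 m.
NPSHa = 10.479 - 1.8 - 1.2 - 0.354
      = 7.13 m.

7.13


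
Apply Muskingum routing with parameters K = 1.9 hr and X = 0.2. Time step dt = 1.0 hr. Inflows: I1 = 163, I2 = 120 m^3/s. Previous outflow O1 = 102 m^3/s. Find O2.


Muskingum coefficients:
denom = 2*K*(1-X) + dt = 2*1.9*(1-0.2) + 1.0 = 4.04.
C0 = (dt - 2*K*X)/denom = (1.0 - 2*1.9*0.2)/4.04 = 0.0594.
C1 = (dt + 2*K*X)/denom = (1.0 + 2*1.9*0.2)/4.04 = 0.4356.
C2 = (2*K*(1-X) - dt)/denom = 0.505.
O2 = C0*I2 + C1*I1 + C2*O1
   = 0.0594*120 + 0.4356*163 + 0.505*102
   = 129.64 m^3/s.

129.64


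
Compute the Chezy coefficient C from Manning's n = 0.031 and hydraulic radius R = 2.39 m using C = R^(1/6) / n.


The Chezy coefficient relates to Manning's n through C = R^(1/6) / n.
R^(1/6) = 2.39^(1/6) = 1.156289.
C = 1.156289 / 0.031 = 37.3 m^(1/2)/s.

37.3
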